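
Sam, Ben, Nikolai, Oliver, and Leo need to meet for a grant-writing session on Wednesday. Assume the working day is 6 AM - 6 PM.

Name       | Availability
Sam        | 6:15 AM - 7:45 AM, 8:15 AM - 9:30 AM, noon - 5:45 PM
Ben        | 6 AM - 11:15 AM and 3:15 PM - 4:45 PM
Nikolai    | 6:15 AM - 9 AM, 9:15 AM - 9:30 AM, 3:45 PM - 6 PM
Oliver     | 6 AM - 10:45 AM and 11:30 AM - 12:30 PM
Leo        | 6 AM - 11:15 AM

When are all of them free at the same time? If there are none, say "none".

Sam ∩ Ben: 06:15-07:45, 08:15-09:30, 15:15-16:45.
Sam ∩ Ben ∩ Nikolai: 06:15-07:45, 08:15-09:00, 09:15-09:30, 15:45-16:45.
Sam ∩ Ben ∩ Nikolai ∩ Oliver: 06:15-07:45, 08:15-09:00, 09:15-09:30.
Sam ∩ Ben ∩ Nikolai ∩ Oliver ∩ Leo: 06:15-07:45, 08:15-09:00, 09:15-09:30.

06:15-07:45, 08:15-09:00, 09:15-09:30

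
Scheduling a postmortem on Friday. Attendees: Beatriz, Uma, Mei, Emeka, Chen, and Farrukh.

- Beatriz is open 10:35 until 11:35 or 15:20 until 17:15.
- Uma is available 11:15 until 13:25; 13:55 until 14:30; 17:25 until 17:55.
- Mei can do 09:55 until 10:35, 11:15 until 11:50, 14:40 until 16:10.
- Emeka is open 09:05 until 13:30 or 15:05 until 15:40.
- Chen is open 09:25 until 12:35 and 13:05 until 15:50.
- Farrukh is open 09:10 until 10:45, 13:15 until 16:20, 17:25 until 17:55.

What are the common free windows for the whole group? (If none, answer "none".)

none

Beatriz ∩ Uma: 11:15-11:35.
Beatriz ∩ Uma ∩ Mei: 11:15-11:35.
Beatriz ∩ Uma ∩ Mei ∩ Emeka: 11:15-11:35.
Beatriz ∩ Uma ∩ Mei ∩ Emeka ∩ Chen: 11:15-11:35.
Beatriz ∩ Uma ∩ Mei ∩ Emeka ∩ Chen ∩ Farrukh: ∅.
There is no time when everyone is free.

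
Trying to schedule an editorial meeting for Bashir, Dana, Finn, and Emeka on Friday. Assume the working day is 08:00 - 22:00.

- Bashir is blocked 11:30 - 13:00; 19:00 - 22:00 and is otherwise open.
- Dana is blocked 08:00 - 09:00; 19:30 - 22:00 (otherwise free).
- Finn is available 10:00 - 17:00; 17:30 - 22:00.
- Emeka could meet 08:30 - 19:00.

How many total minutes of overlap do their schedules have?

420

Bashir free: 08:00-11:30, 13:00-19:00 (invert busy blocks within the working day).
Dana free: 09:00-19:30 (invert busy blocks within the working day).
Finn free: 10:00-17:00, 17:30-22:00.
Emeka free: 08:30-19:00.
Bashir ∩ Dana: 09:00-11:30, 13:00-19:00.
Bashir ∩ Dana ∩ Finn: 10:00-11:30, 13:00-17:00, 17:30-19:00.
Bashir ∩ Dana ∩ Finn ∩ Emeka: 10:00-11:30, 13:00-17:00, 17:30-19:00.
Those are the intersection windows.
Summing the common windows: 90 + 240 + 90 = 420 minutes.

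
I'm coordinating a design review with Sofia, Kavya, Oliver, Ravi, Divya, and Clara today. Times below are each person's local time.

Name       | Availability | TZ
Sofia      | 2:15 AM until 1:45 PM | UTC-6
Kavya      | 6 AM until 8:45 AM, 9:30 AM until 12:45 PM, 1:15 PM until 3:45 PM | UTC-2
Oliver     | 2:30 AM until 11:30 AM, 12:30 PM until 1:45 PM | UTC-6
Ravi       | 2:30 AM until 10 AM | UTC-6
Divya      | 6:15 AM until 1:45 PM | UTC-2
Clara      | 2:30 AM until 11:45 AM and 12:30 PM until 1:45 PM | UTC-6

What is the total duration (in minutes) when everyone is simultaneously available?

360

Sofia in UTC: 08:15-19:45 (add 6h to convert from UTC-6).
Kavya in UTC: 08:00-10:45, 11:30-14:45, 15:15-17:45 (add 2h to convert from UTC-2).
Oliver in UTC: 08:30-17:30, 18:30-19:45 (add 6h to convert from UTC-6).
Ravi in UTC: 08:30-16:00 (add 6h to convert from UTC-6).
Divya in UTC: 08:15-15:45 (add 2h to convert from UTC-2).
Clara in UTC: 08:30-17:45, 18:30-19:45 (add 6h to convert from UTC-6).
Sofia ∩ Kavya: 08:15-10:45, 11:30-14:45, 15:15-17:45.
Sofia ∩ Kavya ∩ Oliver: 08:30-10:45, 11:30-14:45, 15:15-17:30.
Sofia ∩ Kavya ∩ Oliver ∩ Ravi: 08:30-10:45, 11:30-14:45, 15:15-16:00.
Sofia ∩ Kavya ∩ Oliver ∩ Ravi ∩ Divya: 08:30-10:45, 11:30-14:45, 15:15-15:45.
Sofia ∩ Kavya ∩ Oliver ∩ Ravi ∩ Divya ∩ Clara: 08:30-10:45, 11:30-14:45, 15:15-15:45.
So the common availability across everyone is 08:30-10:45, 11:30-14:45, 15:15-15:45.
Summing the common windows: 135 + 195 + 30 = 360 minutes.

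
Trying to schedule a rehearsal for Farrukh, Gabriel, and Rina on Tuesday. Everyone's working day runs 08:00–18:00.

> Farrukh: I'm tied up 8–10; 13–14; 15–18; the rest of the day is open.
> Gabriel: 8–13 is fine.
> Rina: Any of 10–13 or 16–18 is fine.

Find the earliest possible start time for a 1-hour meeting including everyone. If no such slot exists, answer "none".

Farrukh free: 10:00-13:00, 14:00-15:00 (invert busy blocks within the working day).
Gabriel free: 08:00-13:00.
Rina free: 10:00-13:00, 16:00-18:00.
Farrukh ∩ Gabriel: 10:00-13:00.
Farrukh ∩ Gabriel ∩ Rina: 10:00-13:00.
Those are the intersection windows.
The first common window of at least 60 minutes is 10:00-13:00, so the earliest start is 10:00.

10:00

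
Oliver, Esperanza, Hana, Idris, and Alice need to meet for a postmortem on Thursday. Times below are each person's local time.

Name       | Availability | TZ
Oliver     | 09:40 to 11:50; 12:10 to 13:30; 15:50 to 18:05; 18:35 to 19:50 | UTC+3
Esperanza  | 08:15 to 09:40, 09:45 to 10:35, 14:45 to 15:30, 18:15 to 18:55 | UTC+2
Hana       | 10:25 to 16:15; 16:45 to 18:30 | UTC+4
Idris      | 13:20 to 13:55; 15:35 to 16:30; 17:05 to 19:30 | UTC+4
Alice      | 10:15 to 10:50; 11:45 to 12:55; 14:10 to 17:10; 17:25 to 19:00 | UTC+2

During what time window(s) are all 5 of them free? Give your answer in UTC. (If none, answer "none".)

13:05-13:30

Oliver in UTC: 06:40-08:50, 09:10-10:30, 12:50-15:05, 15:35-16:50 (subtract 3h to convert from UTC+3).
Esperanza in UTC: 06:15-07:40, 07:45-08:35, 12:45-13:30, 16:15-16:55 (subtract 2h to convert from UTC+2).
Hana in UTC: 06:25-12:15, 12:45-14:30 (subtract 4h to convert from UTC+4).
Idris in UTC: 09:20-09:55, 11:35-12:30, 13:05-15:30 (subtract 4h to convert from UTC+4).
Alice in UTC: 08:15-08:50, 09:45-10:55, 12:10-15:10, 15:25-17:00 (subtract 2h to convert from UTC+2).
Oliver ∩ Esperanza: 06:40-07:40, 07:45-08:35, 12:50-13:30, 16:15-16:50.
Oliver ∩ Esperanza ∩ Hana: 06:40-07:40, 07:45-08:35, 12:50-13:30.
Oliver ∩ Esperanza ∩ Hana ∩ Idris: 13:05-13:30.
Oliver ∩ Esperanza ∩ Hana ∩ Idris ∩ Alice: 13:05-13:30.
Those are the intersection windows.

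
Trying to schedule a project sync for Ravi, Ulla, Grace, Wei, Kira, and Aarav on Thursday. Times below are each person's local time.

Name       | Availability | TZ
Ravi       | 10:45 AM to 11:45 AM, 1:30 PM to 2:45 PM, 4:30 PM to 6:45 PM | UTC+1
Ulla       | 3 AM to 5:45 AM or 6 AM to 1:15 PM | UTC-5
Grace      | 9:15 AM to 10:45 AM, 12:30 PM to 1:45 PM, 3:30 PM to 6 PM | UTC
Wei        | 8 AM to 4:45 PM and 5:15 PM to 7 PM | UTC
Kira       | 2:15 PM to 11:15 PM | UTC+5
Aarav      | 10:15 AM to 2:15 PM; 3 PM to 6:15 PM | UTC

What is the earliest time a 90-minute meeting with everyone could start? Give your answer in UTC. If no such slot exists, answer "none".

Ravi in UTC: 09:45-10:45, 12:30-13:45, 15:30-17:45 (subtract 1h to convert from UTC+1).
Ulla in UTC: 08:00-10:45, 11:00-18:15 (add 5h to convert from UTC-5).
Grace in UTC: 09:15-10:45, 12:30-13:45, 15:30-18:00.
Wei in UTC: 08:00-16:45, 17:15-19:00.
Kira in UTC: 09:15-18:15 (subtract 5h to convert from UTC+5).
Aarav in UTC: 10:15-14:15, 15:00-18:15.
Ravi ∩ Ulla: 09:45-10:45, 12:30-13:45, 15:30-17:45.
Ravi ∩ Ulla ∩ Grace: 09:45-10:45, 12:30-13:45, 15:30-17:45.
Ravi ∩ Ulla ∩ Grace ∩ Wei: 09:45-10:45, 12:30-13:45, 15:30-16:45, 17:15-17:45.
Ravi ∩ Ulla ∩ Grace ∩ Wei ∩ Kira: 09:45-10:45, 12:30-13:45, 15:30-16:45, 17:15-17:45.
Ravi ∩ Ulla ∩ Grace ∩ Wei ∩ Kira ∩ Aarav: 10:15-10:45, 12:30-13:45, 15:30-16:45, 17:15-17:45.
So the common availability across everyone is 10:15-10:45, 12:30-13:45, 15:30-16:45, 17:15-17:45.
No common window is at least 90 minutes long.

none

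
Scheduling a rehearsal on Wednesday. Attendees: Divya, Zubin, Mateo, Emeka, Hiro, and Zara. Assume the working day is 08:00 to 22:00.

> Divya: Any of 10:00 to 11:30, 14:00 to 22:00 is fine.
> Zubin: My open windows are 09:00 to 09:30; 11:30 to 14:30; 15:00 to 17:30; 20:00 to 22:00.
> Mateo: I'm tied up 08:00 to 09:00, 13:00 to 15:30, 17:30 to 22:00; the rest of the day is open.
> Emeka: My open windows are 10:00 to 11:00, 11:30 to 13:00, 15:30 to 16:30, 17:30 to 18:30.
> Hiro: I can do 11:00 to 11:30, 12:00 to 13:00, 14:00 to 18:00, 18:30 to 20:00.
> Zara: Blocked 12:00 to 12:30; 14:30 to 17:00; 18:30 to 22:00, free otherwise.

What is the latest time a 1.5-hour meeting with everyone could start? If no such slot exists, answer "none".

Divya free: 10:00-11:30, 14:00-22:00.
Zubin free: 09:00-09:30, 11:30-14:30, 15:00-17:30, 20:00-22:00.
Mateo free: 09:00-13:00, 15:30-17:30 (invert busy blocks within the working day).
Emeka free: 10:00-11:00, 11:30-13:00, 15:30-16:30, 17:30-18:30.
Hiro free: 11:00-11:30, 12:00-13:00, 14:00-18:00, 18:30-20:00.
Zara free: 08:00-12:00, 12:30-14:30, 17:00-18:30 (invert busy blocks within the working day).
Divya ∩ Zubin: 14:00-14:30, 15:00-17:30, 20:00-22:00.
Divya ∩ Zubin ∩ Mateo: 15:30-17:30.
Divya ∩ Zubin ∩ Mateo ∩ Emeka: 15:30-16:30.
Divya ∩ Zubin ∩ Mateo ∩ Emeka ∩ Hiro: 15:30-16:30.
Divya ∩ Zubin ∩ Mateo ∩ Emeka ∩ Hiro ∩ Zara: ∅.
There is no time when everyone is free.
No common window is at least 90 minutes long.

none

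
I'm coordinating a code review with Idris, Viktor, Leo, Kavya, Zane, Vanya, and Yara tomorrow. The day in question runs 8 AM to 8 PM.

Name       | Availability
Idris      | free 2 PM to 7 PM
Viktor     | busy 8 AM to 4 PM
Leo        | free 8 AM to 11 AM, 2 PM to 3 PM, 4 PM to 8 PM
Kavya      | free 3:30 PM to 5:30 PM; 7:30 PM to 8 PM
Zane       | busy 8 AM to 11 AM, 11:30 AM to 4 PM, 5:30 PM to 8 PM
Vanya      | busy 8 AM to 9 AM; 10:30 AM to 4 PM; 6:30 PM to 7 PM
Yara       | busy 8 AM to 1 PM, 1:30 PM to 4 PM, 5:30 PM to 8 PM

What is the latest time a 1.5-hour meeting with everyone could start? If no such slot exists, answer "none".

Idris free: 14:00-19:00.
Viktor free: 16:00-20:00 (invert busy blocks within the working day).
Leo free: 08:00-11:00, 14:00-15:00, 16:00-20:00.
Kavya free: 15:30-17:30, 19:30-20:00.
Zane free: 11:00-11:30, 16:00-17:30 (invert busy blocks within the working day).
Vanya free: 09:00-10:30, 16:00-18:30, 19:00-20:00 (invert busy blocks within the working day).
Yara free: 13:00-13:30, 16:00-17:30 (invert busy blocks within the working day).
Idris ∩ Viktor: 16:00-19:00.
Idris ∩ Viktor ∩ Leo: 16:00-19:00.
Idris ∩ Viktor ∩ Leo ∩ Kavya: 16:00-17:30.
Idris ∩ Viktor ∩ Leo ∩ Kavya ∩ Zane: 16:00-17:30.
Idris ∩ Viktor ∩ Leo ∩ Kavya ∩ Zane ∩ Vanya: 16:00-17:30.
Idris ∩ Viktor ∩ Leo ∩ Kavya ∩ Zane ∩ Vanya ∩ Yara: 16:00-17:30.
The last common window of at least 90 minutes is 16:00-17:30; a 90-minute meeting can start as late as 16:00 and still end by 17:30.

16:00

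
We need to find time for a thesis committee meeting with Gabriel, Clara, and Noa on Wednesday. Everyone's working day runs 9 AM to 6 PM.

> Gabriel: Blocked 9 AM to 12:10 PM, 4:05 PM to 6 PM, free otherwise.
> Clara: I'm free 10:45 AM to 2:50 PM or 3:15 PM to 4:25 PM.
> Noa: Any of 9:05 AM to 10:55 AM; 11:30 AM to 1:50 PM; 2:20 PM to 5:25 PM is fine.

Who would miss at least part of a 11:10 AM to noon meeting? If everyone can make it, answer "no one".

Gabriel, Noa

Gabriel free: 12:10-16:05 (invert busy blocks within the working day).
Clara free: 10:45-14:50, 15:15-16:25.
Noa free: 09:05-10:55, 11:30-13:50, 14:20-17:25.
Gabriel: not fully free for 11:10-12:00. Clara: free for 11:10-12:00. Noa: not fully free for 11:10-12:00.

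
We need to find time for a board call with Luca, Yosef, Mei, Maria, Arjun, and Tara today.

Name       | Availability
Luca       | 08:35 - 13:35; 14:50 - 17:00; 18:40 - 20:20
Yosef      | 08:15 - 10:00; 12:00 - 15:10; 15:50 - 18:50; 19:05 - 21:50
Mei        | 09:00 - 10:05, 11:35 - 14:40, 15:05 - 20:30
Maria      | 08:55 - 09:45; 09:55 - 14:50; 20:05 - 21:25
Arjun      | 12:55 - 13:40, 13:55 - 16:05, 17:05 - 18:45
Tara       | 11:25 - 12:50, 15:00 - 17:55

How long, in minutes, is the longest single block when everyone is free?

Luca ∩ Yosef: 08:35-10:00, 12:00-13:35, 14:50-15:10, 15:50-17:00, 18:40-18:50, 19:05-20:20.
Luca ∩ Yosef ∩ Mei: 09:00-10:00, 12:00-13:35, 15:05-15:10, 15:50-17:00, 18:40-18:50, 19:05-20:20.
Luca ∩ Yosef ∩ Mei ∩ Maria: 09:00-09:45, 09:55-10:00, 12:00-13:35, 20:05-20:20.
Luca ∩ Yosef ∩ Mei ∩ Maria ∩ Arjun: 12:55-13:35.
Luca ∩ Yosef ∩ Mei ∩ Maria ∩ Arjun ∩ Tara: ∅.
There is no time when everyone is free.
No common window exists, so the longest block is 0 minutes.

0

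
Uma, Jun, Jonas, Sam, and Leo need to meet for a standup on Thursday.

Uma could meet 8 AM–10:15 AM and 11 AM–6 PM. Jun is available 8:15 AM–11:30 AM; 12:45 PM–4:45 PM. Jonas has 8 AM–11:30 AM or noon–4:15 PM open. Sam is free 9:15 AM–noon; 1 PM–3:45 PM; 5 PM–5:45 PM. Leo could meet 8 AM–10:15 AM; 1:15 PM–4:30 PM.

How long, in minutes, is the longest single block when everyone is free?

Uma ∩ Jun: 08:15-10:15, 11:00-11:30, 12:45-16:45.
Uma ∩ Jun ∩ Jonas: 08:15-10:15, 11:00-11:30, 12:45-16:15.
Uma ∩ Jun ∩ Jonas ∩ Sam: 09:15-10:15, 11:00-11:30, 13:00-15:45.
Uma ∩ Jun ∩ Jonas ∩ Sam ∩ Leo: 09:15-10:15, 13:15-15:45.
The longest is 13:15-15:45 at 150 minutes.

150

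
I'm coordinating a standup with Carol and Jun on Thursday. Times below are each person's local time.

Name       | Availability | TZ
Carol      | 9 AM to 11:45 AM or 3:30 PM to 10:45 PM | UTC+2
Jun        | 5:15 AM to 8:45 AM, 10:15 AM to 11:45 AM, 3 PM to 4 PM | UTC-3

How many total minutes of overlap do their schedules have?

225

Carol in UTC: 07:00-09:45, 13:30-20:45 (subtract 2h to convert from UTC+2).
Jun in UTC: 08:15-11:45, 13:15-14:45, 18:00-19:00 (add 3h to convert from UTC-3).
Carol ∩ Jun: 08:15-09:45, 13:30-14:45, 18:00-19:00.
Those are the intersection windows.
Summing the common windows: 90 + 75 + 60 = 225 minutes.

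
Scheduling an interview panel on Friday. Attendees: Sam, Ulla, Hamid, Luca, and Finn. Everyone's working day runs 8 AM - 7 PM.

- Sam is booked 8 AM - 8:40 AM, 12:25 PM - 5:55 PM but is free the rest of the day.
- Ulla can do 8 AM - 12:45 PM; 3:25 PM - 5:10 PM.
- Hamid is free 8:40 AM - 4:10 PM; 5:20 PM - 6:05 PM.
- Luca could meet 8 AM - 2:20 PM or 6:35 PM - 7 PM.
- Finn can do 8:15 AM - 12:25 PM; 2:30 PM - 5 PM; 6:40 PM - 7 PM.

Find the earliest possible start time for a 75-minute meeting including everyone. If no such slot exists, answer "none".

08:40

Sam free: 08:40-12:25, 17:55-19:00 (invert busy blocks within the working day).
Ulla free: 08:00-12:45, 15:25-17:10.
Hamid free: 08:40-16:10, 17:20-18:05.
Luca free: 08:00-14:20, 18:35-19:00.
Finn free: 08:15-12:25, 14:30-17:00, 18:40-19:00.
Sam ∩ Ulla: 08:40-12:25.
Sam ∩ Ulla ∩ Hamid: 08:40-12:25.
Sam ∩ Ulla ∩ Hamid ∩ Luca: 08:40-12:25.
Sam ∩ Ulla ∩ Hamid ∩ Luca ∩ Finn: 08:40-12:25.
So the common availability across everyone is 08:40-12:25.
The first common window of at least 75 minutes is 08:40-12:25, so the earliest start is 08:40.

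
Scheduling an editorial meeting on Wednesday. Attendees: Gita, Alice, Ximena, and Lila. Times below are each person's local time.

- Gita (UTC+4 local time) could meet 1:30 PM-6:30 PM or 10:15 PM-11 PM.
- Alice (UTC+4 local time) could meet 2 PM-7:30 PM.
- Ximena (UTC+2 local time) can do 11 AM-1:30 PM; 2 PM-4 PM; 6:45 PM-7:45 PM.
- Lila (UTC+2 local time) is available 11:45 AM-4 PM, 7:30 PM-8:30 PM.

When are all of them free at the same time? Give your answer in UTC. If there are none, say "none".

Gita in UTC: 09:30-14:30, 18:15-19:00 (subtract 4h to convert from UTC+4).
Alice in UTC: 10:00-15:30 (subtract 4h to convert from UTC+4).
Ximena in UTC: 09:00-11:30, 12:00-14:00, 16:45-17:45 (subtract 2h to convert from UTC+2).
Lila in UTC: 09:45-14:00, 17:30-18:30 (subtract 2h to convert from UTC+2).
Gita ∩ Alice: 10:00-14:30.
Gita ∩ Alice ∩ Ximena: 10:00-11:30, 12:00-14:00.
Gita ∩ Alice ∩ Ximena ∩ Lila: 10:00-11:30, 12:00-14:00.

10:00-11:30, 12:00-14:00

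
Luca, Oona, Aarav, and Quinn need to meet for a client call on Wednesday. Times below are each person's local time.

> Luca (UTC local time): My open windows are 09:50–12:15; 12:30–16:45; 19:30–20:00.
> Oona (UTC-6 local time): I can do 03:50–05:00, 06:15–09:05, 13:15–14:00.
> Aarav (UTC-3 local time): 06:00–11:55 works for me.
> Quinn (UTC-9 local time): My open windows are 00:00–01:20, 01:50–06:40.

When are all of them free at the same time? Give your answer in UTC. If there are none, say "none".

09:50-10:20, 10:50-11:00, 12:30-14:55

Luca in UTC: 09:50-12:15, 12:30-16:45, 19:30-20:00.
Oona in UTC: 09:50-11:00, 12:15-15:05, 19:15-20:00 (add 6h to convert from UTC-6).
Aarav in UTC: 09:00-14:55 (add 3h to convert from UTC-3).
Quinn in UTC: 09:00-10:20, 10:50-15:40 (add 9h to convert from UTC-9).
Luca ∩ Oona: 09:50-11:00, 12:30-15:05, 19:30-20:00.
Luca ∩ Oona ∩ Aarav: 09:50-11:00, 12:30-14:55.
Luca ∩ Oona ∩ Aarav ∩ Quinn: 09:50-10:20, 10:50-11:00, 12:30-14:55.
So the common availability across everyone is 09:50-10:20, 10:50-11:00, 12:30-14:55.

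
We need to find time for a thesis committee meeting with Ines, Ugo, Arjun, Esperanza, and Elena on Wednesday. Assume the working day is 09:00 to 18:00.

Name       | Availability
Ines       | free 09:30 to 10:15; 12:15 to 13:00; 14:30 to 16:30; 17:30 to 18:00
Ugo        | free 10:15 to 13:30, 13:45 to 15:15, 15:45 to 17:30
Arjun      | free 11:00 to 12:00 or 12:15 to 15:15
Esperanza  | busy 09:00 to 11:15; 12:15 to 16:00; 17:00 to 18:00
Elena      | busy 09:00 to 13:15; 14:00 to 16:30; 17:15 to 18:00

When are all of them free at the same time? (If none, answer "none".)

Ines free: 09:30-10:15, 12:15-13:00, 14:30-16:30, 17:30-18:00.
Ugo free: 10:15-13:30, 13:45-15:15, 15:45-17:30.
Arjun free: 11:00-12:00, 12:15-15:15.
Esperanza free: 11:15-12:15, 16:00-17:00 (invert busy blocks within the working day).
Elena free: 13:15-14:00, 16:30-17:15 (invert busy blocks within the working day).
Ines ∩ Ugo: 12:15-13:00, 14:30-15:15, 15:45-16:30.
Ines ∩ Ugo ∩ Arjun: 12:15-13:00, 14:30-15:15.
Ines ∩ Ugo ∩ Arjun ∩ Esperanza: ∅.
Ines ∩ Ugo ∩ Arjun ∩ Esperanza ∩ Elena: ∅.
There is no time when everyone is free.

none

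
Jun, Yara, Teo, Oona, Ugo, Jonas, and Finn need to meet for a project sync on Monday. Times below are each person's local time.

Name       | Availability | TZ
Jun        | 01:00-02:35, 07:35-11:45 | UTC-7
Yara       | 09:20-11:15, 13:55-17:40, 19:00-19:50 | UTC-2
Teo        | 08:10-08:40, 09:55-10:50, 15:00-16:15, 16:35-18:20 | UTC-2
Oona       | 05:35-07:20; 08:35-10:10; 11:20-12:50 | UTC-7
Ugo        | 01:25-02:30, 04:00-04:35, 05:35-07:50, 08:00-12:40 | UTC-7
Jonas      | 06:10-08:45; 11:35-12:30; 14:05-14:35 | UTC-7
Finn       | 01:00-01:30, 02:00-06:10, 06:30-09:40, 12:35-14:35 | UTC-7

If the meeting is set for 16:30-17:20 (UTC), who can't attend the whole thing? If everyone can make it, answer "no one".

Finn, Jonas, Oona, Teo

Jun in UTC: 08:00-09:35, 14:35-18:45 (add 7h to convert from UTC-7).
Yara in UTC: 11:20-13:15, 15:55-19:40, 21:00-21:50 (add 2h to convert from UTC-2).
Teo in UTC: 10:10-10:40, 11:55-12:50, 17:00-18:15, 18:35-20:20 (add 2h to convert from UTC-2).
Oona in UTC: 12:35-14:20, 15:35-17:10, 18:20-19:50 (add 7h to convert from UTC-7).
Ugo in UTC: 08:25-09:30, 11:00-11:35, 12:35-14:50, 15:00-19:40 (add 7h to convert from UTC-7).
Jonas in UTC: 13:10-15:45, 18:35-19:30, 21:05-21:35 (add 7h to convert from UTC-7).
Finn in UTC: 08:00-08:30, 09:00-13:10, 13:30-16:40, 19:35-21:35 (add 7h to convert from UTC-7).
Jun: free for 16:30-17:20. Yara: free for 16:30-17:20. Teo: not fully free for 16:30-17:20. Oona: not fully free for 16:30-17:20. Ugo: free for 16:30-17:20. Jonas: not fully free for 16:30-17:20. Finn: not fully free for 16:30-17:20.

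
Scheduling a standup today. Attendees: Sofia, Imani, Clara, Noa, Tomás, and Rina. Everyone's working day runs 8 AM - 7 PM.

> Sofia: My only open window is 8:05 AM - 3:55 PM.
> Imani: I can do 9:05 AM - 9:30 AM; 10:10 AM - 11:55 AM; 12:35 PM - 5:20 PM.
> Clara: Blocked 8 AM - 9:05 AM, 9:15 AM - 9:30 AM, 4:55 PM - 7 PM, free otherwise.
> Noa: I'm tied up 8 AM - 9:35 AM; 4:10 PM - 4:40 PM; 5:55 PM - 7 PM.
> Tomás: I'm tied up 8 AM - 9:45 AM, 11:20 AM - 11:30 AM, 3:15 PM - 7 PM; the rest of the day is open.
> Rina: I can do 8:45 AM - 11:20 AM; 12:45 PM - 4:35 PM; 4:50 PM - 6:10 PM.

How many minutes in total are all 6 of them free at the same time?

Sofia free: 08:05-15:55.
Imani free: 09:05-09:30, 10:10-11:55, 12:35-17:20.
Clara free: 09:05-09:15, 09:30-16:55 (invert busy blocks within the working day).
Noa free: 09:35-16:10, 16:40-17:55 (invert busy blocks within the working day).
Tomás free: 09:45-11:20, 11:30-15:15 (invert busy blocks within the working day).
Rina free: 08:45-11:20, 12:45-16:35, 16:50-18:10.
Sofia ∩ Imani: 09:05-09:30, 10:10-11:55, 12:35-15:55.
Sofia ∩ Imani ∩ Clara: 09:05-09:15, 10:10-11:55, 12:35-15:55.
Sofia ∩ Imani ∩ Clara ∩ Noa: 10:10-11:55, 12:35-15:55.
Sofia ∩ Imani ∩ Clara ∩ Noa ∩ Tomás: 10:10-11:20, 11:30-11:55, 12:35-15:15.
Sofia ∩ Imani ∩ Clara ∩ Noa ∩ Tomás ∩ Rina: 10:10-11:20, 12:45-15:15.
Summing the common windows: 70 + 150 = 220 minutes.

220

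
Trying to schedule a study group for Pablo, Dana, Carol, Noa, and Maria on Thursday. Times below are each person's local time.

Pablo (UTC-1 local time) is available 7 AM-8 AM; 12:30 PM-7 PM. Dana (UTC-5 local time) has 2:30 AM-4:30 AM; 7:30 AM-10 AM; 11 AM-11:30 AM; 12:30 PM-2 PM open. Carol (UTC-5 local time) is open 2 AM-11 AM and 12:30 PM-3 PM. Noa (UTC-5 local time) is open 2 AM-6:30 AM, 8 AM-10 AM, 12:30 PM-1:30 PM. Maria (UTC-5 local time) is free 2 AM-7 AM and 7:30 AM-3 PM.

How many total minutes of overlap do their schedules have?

210

Pablo in UTC: 08:00-09:00, 13:30-20:00 (add 1h to convert from UTC-1).
Dana in UTC: 07:30-09:30, 12:30-15:00, 16:00-16:30, 17:30-19:00 (add 5h to convert from UTC-5).
Carol in UTC: 07:00-16:00, 17:30-20:00 (add 5h to convert from UTC-5).
Noa in UTC: 07:00-11:30, 13:00-15:00, 17:30-18:30 (add 5h to convert from UTC-5).
Maria in UTC: 07:00-12:00, 12:30-20:00 (add 5h to convert from UTC-5).
Pablo ∩ Dana: 08:00-09:00, 13:30-15:00, 16:00-16:30, 17:30-19:00.
Pablo ∩ Dana ∩ Carol: 08:00-09:00, 13:30-15:00, 17:30-19:00.
Pablo ∩ Dana ∩ Carol ∩ Noa: 08:00-09:00, 13:30-15:00, 17:30-18:30.
Pablo ∩ Dana ∩ Carol ∩ Noa ∩ Maria: 08:00-09:00, 13:30-15:00, 17:30-18:30.
Summing the common windows: 60 + 90 + 60 = 210 minutes.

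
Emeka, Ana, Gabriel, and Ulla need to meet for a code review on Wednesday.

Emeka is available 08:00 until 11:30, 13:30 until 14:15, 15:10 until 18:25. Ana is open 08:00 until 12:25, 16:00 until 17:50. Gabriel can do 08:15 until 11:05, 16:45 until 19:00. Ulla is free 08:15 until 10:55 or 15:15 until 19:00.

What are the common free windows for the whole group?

08:15-10:55, 16:45-17:50

Emeka ∩ Ana: 08:00-11:30, 16:00-17:50.
Emeka ∩ Ana ∩ Gabriel: 08:15-11:05, 16:45-17:50.
Emeka ∩ Ana ∩ Gabriel ∩ Ulla: 08:15-10:55, 16:45-17:50.
Those are the intersection windows.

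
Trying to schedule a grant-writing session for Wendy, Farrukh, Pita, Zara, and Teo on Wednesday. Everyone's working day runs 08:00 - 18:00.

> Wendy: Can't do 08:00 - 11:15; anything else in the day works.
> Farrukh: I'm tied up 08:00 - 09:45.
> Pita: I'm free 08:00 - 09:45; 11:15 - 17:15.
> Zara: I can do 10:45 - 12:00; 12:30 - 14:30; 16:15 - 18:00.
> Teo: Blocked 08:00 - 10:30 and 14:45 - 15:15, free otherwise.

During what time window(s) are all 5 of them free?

11:15-12:00, 12:30-14:30, 16:15-17:15

Wendy free: 11:15-18:00 (invert busy blocks within the working day).
Farrukh free: 09:45-18:00 (invert busy blocks within the working day).
Pita free: 08:00-09:45, 11:15-17:15.
Zara free: 10:45-12:00, 12:30-14:30, 16:15-18:00.
Teo free: 10:30-14:45, 15:15-18:00 (invert busy blocks within the working day).
Wendy ∩ Farrukh: 11:15-18:00.
Wendy ∩ Farrukh ∩ Pita: 11:15-17:15.
Wendy ∩ Farrukh ∩ Pita ∩ Zara: 11:15-12:00, 12:30-14:30, 16:15-17:15.
Wendy ∩ Farrukh ∩ Pita ∩ Zara ∩ Teo: 11:15-12:00, 12:30-14:30, 16:15-17:15.
Those are the intersection windows.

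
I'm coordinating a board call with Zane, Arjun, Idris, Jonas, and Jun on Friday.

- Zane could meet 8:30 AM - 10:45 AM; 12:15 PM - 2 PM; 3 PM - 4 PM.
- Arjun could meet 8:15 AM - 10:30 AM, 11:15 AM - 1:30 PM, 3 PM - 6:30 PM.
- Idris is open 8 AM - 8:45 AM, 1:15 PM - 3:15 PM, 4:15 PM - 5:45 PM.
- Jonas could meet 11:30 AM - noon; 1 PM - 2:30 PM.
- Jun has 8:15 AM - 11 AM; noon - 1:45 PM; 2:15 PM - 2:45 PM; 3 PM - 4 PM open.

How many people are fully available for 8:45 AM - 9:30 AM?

3

Zane, Arjun, and Jun can make the full 08:45-09:30 slot — that's 3.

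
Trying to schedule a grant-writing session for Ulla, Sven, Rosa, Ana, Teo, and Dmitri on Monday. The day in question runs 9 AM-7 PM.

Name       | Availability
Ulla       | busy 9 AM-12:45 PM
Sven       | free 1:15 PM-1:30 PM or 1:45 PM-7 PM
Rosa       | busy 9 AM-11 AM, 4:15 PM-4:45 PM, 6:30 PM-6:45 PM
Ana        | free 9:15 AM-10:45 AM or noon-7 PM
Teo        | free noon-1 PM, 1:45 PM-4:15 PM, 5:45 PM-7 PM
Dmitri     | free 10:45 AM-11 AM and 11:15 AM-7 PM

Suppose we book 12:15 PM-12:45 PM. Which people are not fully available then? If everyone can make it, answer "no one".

Sven, Ulla

Ulla free: 12:45-19:00 (invert busy blocks within the working day).
Sven free: 13:15-13:30, 13:45-19:00.
Rosa free: 11:00-16:15, 16:45-18:30, 18:45-19:00 (invert busy blocks within the working day).
Ana free: 09:15-10:45, 12:00-19:00.
Teo free: 12:00-13:00, 13:45-16:15, 17:45-19:00.
Dmitri free: 10:45-11:00, 11:15-19:00.
Ulla: not fully free for 12:15-12:45. Sven: not fully free for 12:15-12:45. Rosa: free for 12:15-12:45. Ana: free for 12:15-12:45. Teo: free for 12:15-12:45. Dmitri: free for 12:15-12:45.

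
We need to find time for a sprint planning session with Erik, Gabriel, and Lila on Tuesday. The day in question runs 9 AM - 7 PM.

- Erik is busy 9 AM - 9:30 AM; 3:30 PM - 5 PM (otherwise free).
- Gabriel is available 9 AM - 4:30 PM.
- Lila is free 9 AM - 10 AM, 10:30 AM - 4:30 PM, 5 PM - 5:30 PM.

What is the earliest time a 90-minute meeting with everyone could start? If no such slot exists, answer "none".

Erik free: 09:30-15:30, 17:00-19:00 (invert busy blocks within the working day).
Gabriel free: 09:00-16:30.
Lila free: 09:00-10:00, 10:30-16:30, 17:00-17:30.
Erik ∩ Gabriel: 09:30-15:30.
Erik ∩ Gabriel ∩ Lila: 09:30-10:00, 10:30-15:30.
The first common window of at least 90 minutes is 10:30-15:30, so the earliest start is 10:30.

10:30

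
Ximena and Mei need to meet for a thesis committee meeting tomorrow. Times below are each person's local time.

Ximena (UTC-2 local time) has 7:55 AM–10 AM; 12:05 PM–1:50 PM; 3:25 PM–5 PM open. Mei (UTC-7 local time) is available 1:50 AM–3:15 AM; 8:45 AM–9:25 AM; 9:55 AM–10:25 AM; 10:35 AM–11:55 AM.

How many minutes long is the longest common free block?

Ximena in UTC: 09:55-12:00, 14:05-15:50, 17:25-19:00 (add 2h to convert from UTC-2).
Mei in UTC: 08:50-10:15, 15:45-16:25, 16:55-17:25, 17:35-18:55 (add 7h to convert from UTC-7).
Ximena ∩ Mei: 09:55-10:15, 15:45-15:50, 17:35-18:55.
The longest is 17:35-18:55 at 80 minutes.

80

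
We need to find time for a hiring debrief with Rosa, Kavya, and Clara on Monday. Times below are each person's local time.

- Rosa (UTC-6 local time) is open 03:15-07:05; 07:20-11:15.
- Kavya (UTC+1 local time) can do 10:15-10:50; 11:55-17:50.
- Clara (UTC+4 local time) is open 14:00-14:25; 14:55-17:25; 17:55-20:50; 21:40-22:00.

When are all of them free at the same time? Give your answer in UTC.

Rosa in UTC: 09:15-13:05, 13:20-17:15 (add 6h to convert from UTC-6).
Kavya in UTC: 09:15-09:50, 10:55-16:50 (subtract 1h to convert from UTC+1).
Clara in UTC: 10:00-10:25, 10:55-13:25, 13:55-16:50, 17:40-18:00 (subtract 4h to convert from UTC+4).
Rosa ∩ Kavya: 09:15-09:50, 10:55-13:05, 13:20-16:50.
Rosa ∩ Kavya ∩ Clara: 10:55-13:05, 13:20-13:25, 13:55-16:50.

10:55-13:05, 13:20-13:25, 13:55-16:50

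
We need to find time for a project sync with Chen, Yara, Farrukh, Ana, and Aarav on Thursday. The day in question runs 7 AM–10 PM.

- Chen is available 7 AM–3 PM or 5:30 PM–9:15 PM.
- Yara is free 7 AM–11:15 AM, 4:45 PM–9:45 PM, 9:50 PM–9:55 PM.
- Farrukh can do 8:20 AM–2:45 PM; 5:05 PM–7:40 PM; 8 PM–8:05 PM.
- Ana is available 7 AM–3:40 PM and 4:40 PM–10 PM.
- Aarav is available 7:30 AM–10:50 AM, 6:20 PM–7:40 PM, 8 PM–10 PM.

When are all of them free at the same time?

08:20-10:50, 18:20-19:40, 20:00-20:05

Chen ∩ Yara: 07:00-11:15, 17:30-21:15.
Chen ∩ Yara ∩ Farrukh: 08:20-11:15, 17:30-19:40, 20:00-20:05.
Chen ∩ Yara ∩ Farrukh ∩ Ana: 08:20-11:15, 17:30-19:40, 20:00-20:05.
Chen ∩ Yara ∩ Farrukh ∩ Ana ∩ Aarav: 08:20-10:50, 18:20-19:40, 20:00-20:05.
Those are the intersection windows.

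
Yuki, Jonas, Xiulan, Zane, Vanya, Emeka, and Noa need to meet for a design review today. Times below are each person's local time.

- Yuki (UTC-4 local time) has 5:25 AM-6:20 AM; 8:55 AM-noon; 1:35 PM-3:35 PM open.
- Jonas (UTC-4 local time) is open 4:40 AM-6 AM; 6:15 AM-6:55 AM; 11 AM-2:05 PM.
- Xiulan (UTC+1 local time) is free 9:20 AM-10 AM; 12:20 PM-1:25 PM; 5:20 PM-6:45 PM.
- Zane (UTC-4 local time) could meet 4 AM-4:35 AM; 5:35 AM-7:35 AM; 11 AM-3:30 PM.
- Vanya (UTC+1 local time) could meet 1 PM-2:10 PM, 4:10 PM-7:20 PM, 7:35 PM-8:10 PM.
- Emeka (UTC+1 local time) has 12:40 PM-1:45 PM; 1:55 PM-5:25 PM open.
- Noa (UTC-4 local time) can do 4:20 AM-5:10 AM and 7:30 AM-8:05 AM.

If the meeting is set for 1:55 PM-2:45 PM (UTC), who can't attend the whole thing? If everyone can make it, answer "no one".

Yuki in UTC: 09:25-10:20, 12:55-16:00, 17:35-19:35 (add 4h to convert from UTC-4).
Jonas in UTC: 08:40-10:00, 10:15-10:55, 15:00-18:05 (add 4h to convert from UTC-4).
Xiulan in UTC: 08:20-09:00, 11:20-12:25, 16:20-17:45 (subtract 1h to convert from UTC+1).
Zane in UTC: 08:00-08:35, 09:35-11:35, 15:00-19:30 (add 4h to convert from UTC-4).
Vanya in UTC: 12:00-13:10, 15:10-18:20, 18:35-19:10 (subtract 1h to convert from UTC+1).
Emeka in UTC: 11:40-12:45, 12:55-16:25 (subtract 1h to convert from UTC+1).
Noa in UTC: 08:20-09:10, 11:30-12:05 (add 4h to convert from UTC-4).
Yuki: free for 13:55-14:45. Jonas: not fully free for 13:55-14:45. Xiulan: not fully free for 13:55-14:45. Zane: not fully free for 13:55-14:45. Vanya: not fully free for 13:55-14:45. Emeka: free for 13:55-14:45. Noa: not fully free for 13:55-14:45.

Jonas, Noa, Vanya, Xiulan, Zane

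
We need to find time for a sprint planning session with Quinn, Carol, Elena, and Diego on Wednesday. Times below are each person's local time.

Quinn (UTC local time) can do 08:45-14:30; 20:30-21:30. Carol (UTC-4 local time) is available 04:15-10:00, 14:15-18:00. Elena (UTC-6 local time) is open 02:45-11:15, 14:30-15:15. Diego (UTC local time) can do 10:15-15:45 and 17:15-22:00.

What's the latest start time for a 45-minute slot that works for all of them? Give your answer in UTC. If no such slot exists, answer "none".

Quinn in UTC: 08:45-14:30, 20:30-21:30.
Carol in UTC: 08:15-14:00, 18:15-22:00 (add 4h to convert from UTC-4).
Elena in UTC: 08:45-17:15, 20:30-21:15 (add 6h to convert from UTC-6).
Diego in UTC: 10:15-15:45, 17:15-22:00.
Quinn ∩ Carol: 08:45-14:00, 20:30-21:30.
Quinn ∩ Carol ∩ Elena: 08:45-14:00, 20:30-21:15.
Quinn ∩ Carol ∩ Elena ∩ Diego: 10:15-14:00, 20:30-21:15.
The last common window of at least 45 minutes is 20:30-21:15; a 45-minute meeting can start as late as 20:30 and still end by 21:15.

20:30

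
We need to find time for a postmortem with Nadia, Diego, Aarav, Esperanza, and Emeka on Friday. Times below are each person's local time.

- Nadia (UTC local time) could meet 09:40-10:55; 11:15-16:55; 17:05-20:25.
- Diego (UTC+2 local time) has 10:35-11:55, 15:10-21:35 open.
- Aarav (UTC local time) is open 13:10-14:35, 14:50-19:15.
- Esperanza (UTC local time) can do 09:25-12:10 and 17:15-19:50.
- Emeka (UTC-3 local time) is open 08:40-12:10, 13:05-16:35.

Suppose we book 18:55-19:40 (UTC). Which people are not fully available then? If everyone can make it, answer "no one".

Nadia in UTC: 09:40-10:55, 11:15-16:55, 17:05-20:25.
Diego in UTC: 08:35-09:55, 13:10-19:35 (subtract 2h to convert from UTC+2).
Aarav in UTC: 13:10-14:35, 14:50-19:15.
Esperanza in UTC: 09:25-12:10, 17:15-19:50.
Emeka in UTC: 11:40-15:10, 16:05-19:35 (add 3h to convert from UTC-3).
Nadia: free for 18:55-19:40. Diego: not fully free for 18:55-19:40. Aarav: not fully free for 18:55-19:40. Esperanza: free for 18:55-19:40. Emeka: not fully free for 18:55-19:40.

Aarav, Diego, Emeka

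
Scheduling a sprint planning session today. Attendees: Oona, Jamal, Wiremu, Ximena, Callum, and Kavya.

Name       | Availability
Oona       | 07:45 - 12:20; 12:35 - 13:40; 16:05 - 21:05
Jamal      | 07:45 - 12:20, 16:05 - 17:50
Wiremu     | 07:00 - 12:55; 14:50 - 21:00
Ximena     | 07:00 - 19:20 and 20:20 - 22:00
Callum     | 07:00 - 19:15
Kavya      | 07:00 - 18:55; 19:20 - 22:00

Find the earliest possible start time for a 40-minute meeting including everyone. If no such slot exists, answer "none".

Oona ∩ Jamal: 07:45-12:20, 16:05-17:50.
Oona ∩ Jamal ∩ Wiremu: 07:45-12:20, 16:05-17:50.
Oona ∩ Jamal ∩ Wiremu ∩ Ximena: 07:45-12:20, 16:05-17:50.
Oona ∩ Jamal ∩ Wiremu ∩ Ximena ∩ Callum: 07:45-12:20, 16:05-17:50.
Oona ∩ Jamal ∩ Wiremu ∩ Ximena ∩ Callum ∩ Kavya: 07:45-12:20, 16:05-17:50.
So the common availability across everyone is 07:45-12:20, 16:05-17:50.
The first common window of at least 40 minutes is 07:45-12:20, so the earliest start is 07:45.

07:45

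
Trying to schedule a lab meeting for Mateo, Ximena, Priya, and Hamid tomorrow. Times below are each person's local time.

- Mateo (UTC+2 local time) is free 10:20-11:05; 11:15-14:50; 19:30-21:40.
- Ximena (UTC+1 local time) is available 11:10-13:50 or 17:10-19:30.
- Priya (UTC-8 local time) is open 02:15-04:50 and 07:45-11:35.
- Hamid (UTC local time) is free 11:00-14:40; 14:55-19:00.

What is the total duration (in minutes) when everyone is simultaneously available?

170

Mateo in UTC: 08:20-09:05, 09:15-12:50, 17:30-19:40 (subtract 2h to convert from UTC+2).
Ximena in UTC: 10:10-12:50, 16:10-18:30 (subtract 1h to convert from UTC+1).
Priya in UTC: 10:15-12:50, 15:45-19:35 (add 8h to convert from UTC-8).
Hamid in UTC: 11:00-14:40, 14:55-19:00.
Mateo ∩ Ximena: 10:10-12:50, 17:30-18:30.
Mateo ∩ Ximena ∩ Priya: 10:15-12:50, 17:30-18:30.
Mateo ∩ Ximena ∩ Priya ∩ Hamid: 11:00-12:50, 17:30-18:30.
Summing the common windows: 110 + 60 = 170 minutes.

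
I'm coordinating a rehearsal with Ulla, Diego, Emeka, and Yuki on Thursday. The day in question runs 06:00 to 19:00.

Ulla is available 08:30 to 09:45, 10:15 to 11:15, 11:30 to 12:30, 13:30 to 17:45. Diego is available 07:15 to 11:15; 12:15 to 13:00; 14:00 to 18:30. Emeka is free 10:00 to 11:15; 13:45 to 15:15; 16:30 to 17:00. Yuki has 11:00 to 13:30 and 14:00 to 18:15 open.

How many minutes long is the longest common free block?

Ulla ∩ Diego: 08:30-09:45, 10:15-11:15, 12:15-12:30, 14:00-17:45.
Ulla ∩ Diego ∩ Emeka: 10:15-11:15, 14:00-15:15, 16:30-17:00.
Ulla ∩ Diego ∩ Emeka ∩ Yuki: 11:00-11:15, 14:00-15:15, 16:30-17:00.
The longest is 14:00-15:15 at 75 minutes.

75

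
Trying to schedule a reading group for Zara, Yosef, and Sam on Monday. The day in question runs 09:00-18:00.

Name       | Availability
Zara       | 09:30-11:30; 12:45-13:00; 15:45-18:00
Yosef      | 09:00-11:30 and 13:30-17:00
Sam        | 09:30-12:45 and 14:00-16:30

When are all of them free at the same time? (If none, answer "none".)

Zara ∩ Yosef: 09:30-11:30, 15:45-17:00.
Zara ∩ Yosef ∩ Sam: 09:30-11:30, 15:45-16:30.
Those are the intersection windows.

09:30-11:30, 15:45-16:30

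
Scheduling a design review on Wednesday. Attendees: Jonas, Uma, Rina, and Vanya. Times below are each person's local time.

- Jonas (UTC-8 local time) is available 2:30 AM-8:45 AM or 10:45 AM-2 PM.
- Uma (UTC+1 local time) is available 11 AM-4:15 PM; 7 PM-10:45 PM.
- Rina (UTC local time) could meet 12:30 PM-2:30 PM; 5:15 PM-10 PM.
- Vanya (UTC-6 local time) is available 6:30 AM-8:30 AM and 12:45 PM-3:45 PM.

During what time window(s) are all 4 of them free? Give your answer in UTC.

12:30-14:30, 18:45-21:45

Jonas in UTC: 10:30-16:45, 18:45-22:00 (add 8h to convert from UTC-8).
Uma in UTC: 10:00-15:15, 18:00-21:45 (subtract 1h to convert from UTC+1).
Rina in UTC: 12:30-14:30, 17:15-22:00.
Vanya in UTC: 12:30-14:30, 18:45-21:45 (add 6h to convert from UTC-6).
Jonas ∩ Uma: 10:30-15:15, 18:45-21:45.
Jonas ∩ Uma ∩ Rina: 12:30-14:30, 18:45-21:45.
Jonas ∩ Uma ∩ Rina ∩ Vanya: 12:30-14:30, 18:45-21:45.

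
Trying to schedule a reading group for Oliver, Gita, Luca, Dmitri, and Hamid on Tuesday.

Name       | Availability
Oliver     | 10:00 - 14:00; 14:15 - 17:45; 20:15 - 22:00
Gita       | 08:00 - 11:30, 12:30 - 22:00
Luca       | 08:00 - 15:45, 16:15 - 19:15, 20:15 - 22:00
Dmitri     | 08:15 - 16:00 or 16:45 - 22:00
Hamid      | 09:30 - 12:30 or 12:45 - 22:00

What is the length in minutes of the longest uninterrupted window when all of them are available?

105

Oliver ∩ Gita: 10:00-11:30, 12:30-14:00, 14:15-17:45, 20:15-22:00.
Oliver ∩ Gita ∩ Luca: 10:00-11:30, 12:30-14:00, 14:15-15:45, 16:15-17:45, 20:15-22:00.
Oliver ∩ Gita ∩ Luca ∩ Dmitri: 10:00-11:30, 12:30-14:00, 14:15-15:45, 16:45-17:45, 20:15-22:00.
Oliver ∩ Gita ∩ Luca ∩ Dmitri ∩ Hamid: 10:00-11:30, 12:45-14:00, 14:15-15:45, 16:45-17:45, 20:15-22:00.
The longest is 20:15-22:00 at 105 minutes.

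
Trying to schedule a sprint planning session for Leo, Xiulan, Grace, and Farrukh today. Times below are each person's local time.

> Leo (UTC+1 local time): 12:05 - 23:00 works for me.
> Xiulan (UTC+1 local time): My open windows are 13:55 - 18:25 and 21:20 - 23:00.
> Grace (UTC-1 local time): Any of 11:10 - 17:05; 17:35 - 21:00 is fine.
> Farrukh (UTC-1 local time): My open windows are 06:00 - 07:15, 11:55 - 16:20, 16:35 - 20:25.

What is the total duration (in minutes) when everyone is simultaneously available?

Leo in UTC: 11:05-22:00 (subtract 1h to convert from UTC+1).
Xiulan in UTC: 12:55-17:25, 20:20-22:00 (subtract 1h to convert from UTC+1).
Grace in UTC: 12:10-18:05, 18:35-22:00 (add 1h to convert from UTC-1).
Farrukh in UTC: 07:00-08:15, 12:55-17:20, 17:35-21:25 (add 1h to convert from UTC-1).
Leo ∩ Xiulan: 12:55-17:25, 20:20-22:00.
Leo ∩ Xiulan ∩ Grace: 12:55-17:25, 20:20-22:00.
Leo ∩ Xiulan ∩ Grace ∩ Farrukh: 12:55-17:20, 20:20-21:25.
Those are the intersection windows.
Summing the common windows: 265 + 65 = 330 minutes.

330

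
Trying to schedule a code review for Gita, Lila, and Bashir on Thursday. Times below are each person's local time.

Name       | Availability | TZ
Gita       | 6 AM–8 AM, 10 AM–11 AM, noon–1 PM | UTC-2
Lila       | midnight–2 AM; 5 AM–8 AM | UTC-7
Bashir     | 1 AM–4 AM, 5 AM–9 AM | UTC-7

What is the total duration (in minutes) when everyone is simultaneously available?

180

Gita in UTC: 08:00-10:00, 12:00-13:00, 14:00-15:00 (add 2h to convert from UTC-2).
Lila in UTC: 07:00-09:00, 12:00-15:00 (add 7h to convert from UTC-7).
Bashir in UTC: 08:00-11:00, 12:00-16:00 (add 7h to convert from UTC-7).
Gita ∩ Lila: 08:00-09:00, 12:00-13:00, 14:00-15:00.
Gita ∩ Lila ∩ Bashir: 08:00-09:00, 12:00-13:00, 14:00-15:00.
Those are the intersection windows.
Summing the common windows: 60 + 60 + 60 = 180 minutes.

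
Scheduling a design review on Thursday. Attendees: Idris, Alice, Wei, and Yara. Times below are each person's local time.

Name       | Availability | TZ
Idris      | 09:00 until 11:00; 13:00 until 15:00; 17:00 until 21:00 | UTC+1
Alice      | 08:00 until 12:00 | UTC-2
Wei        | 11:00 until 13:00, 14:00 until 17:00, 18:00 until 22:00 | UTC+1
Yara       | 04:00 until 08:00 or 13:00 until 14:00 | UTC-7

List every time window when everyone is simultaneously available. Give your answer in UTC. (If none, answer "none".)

Idris in UTC: 08:00-10:00, 12:00-14:00, 16:00-20:00 (subtract 1h to convert from UTC+1).
Alice in UTC: 10:00-14:00 (add 2h to convert from UTC-2).
Wei in UTC: 10:00-12:00, 13:00-16:00, 17:00-21:00 (subtract 1h to convert from UTC+1).
Yara in UTC: 11:00-15:00, 20:00-21:00 (add 7h to convert from UTC-7).
Idris ∩ Alice: 12:00-14:00.
Idris ∩ Alice ∩ Wei: 13:00-14:00.
Idris ∩ Alice ∩ Wei ∩ Yara: 13:00-14:00.
So the common availability across everyone is 13:00-14:00.

13:00-14:00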